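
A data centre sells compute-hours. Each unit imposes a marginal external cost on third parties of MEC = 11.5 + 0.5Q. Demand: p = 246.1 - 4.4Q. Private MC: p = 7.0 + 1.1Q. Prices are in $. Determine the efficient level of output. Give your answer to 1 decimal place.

Social marginal cost = private MC + MEC = 18.5 + 1.6Q.
Set SMC = demand: 18.5 + 1.6Q = 246.1 - 4.4Q → Q* = 37.9333.

Q* = 37.9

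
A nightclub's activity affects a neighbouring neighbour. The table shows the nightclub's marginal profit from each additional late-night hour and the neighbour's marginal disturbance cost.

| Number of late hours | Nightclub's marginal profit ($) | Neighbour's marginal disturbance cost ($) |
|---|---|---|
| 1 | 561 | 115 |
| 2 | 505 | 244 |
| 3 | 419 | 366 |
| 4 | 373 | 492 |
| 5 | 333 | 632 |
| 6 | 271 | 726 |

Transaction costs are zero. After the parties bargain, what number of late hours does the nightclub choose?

3

Bargaining reaches the level where marginal profit last exceeds marginal disturbance cost.
That holds through level 3 (419 ≥ 366) but not at 4 (373 < 492).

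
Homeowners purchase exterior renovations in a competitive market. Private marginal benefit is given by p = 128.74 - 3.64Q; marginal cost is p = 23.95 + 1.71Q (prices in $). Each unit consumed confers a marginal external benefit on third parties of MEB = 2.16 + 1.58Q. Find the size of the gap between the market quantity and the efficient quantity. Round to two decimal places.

Market equilibrium (private): 23.95 + 1.71Q = 128.74 - 3.64Q → Q_m = 19.5869.
Social marginal benefit = demand + MEB = 130.90 - 2.06Q.
Set SMB = MC: 130.90 - 2.06Q = 23.95 + 1.71Q → Q* = 28.3687.
Gap = |19.5869 − 28.3687| = 8.7818.

8.78 units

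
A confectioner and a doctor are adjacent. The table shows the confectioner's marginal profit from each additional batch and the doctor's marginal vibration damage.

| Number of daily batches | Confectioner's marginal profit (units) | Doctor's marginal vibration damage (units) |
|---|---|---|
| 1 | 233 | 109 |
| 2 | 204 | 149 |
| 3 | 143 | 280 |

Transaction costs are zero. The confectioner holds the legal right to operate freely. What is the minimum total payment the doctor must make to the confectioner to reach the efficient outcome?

Left alone the confectioner would choose level 3 (marginal profit stays positive).
Efficient level: k* = 2 (marginal profit ≥ marginal vibration damage through 2).
The doctor must at least cover the confectioner's forgone profit from cutting 3→2: 143 = 143.

143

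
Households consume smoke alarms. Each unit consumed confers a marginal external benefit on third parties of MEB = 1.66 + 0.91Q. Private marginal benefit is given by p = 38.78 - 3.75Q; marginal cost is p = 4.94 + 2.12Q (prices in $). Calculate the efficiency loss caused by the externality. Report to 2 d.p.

DWL = $4.81

Market equilibrium (private): 4.94 + 2.12Q = 38.78 - 3.75Q → Q_m = 5.7649.
Social marginal benefit = demand + MEB = 40.44 - 2.84Q.
Set SMB = MC: 40.44 - 2.84Q = 4.94 + 2.12Q → Q* = 7.1573.
The loss is the area between SMB and MC from Q* to Q_m; with linear curves that's a triangle of height MEB(Q_m).
DWL = ½ × 1.3924 × 6.9061 = 4.8080.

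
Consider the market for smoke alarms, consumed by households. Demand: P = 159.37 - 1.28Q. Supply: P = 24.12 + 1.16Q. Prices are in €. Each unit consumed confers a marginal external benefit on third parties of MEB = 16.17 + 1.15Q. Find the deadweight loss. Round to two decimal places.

DWL = €2475.34

Market equilibrium (private): 24.12 + 1.16Q = 159.37 - 1.28Q → Q_m = 55.4303.
Social marginal benefit = demand + MEB = 175.54 - 0.13Q.
Set SMB = MC: 175.54 - 0.13Q = 24.12 + 1.16Q → Q* = 117.3798.
The welfare-loss triangle has base |Q_m − Q*| and height MEB(Q_m) (the vertical gap between SMB and MC is zero at Q* and MEB at Q_m).
DWL = ½ × 61.9495 × 79.9149 = 2475.3440.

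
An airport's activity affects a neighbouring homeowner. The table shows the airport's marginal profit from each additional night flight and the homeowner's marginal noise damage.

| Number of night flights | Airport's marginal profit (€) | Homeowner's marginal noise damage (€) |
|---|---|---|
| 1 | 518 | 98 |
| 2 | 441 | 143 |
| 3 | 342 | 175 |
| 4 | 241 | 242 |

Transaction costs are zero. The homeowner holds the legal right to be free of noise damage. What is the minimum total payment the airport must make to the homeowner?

Efficient level: marginal profit ≥ marginal noise damage through level 3, so k* = 3.
With the homeowner holding the right, the airport must at least compensate total damage at k*: 98 + 143 + 175 = 416.

€416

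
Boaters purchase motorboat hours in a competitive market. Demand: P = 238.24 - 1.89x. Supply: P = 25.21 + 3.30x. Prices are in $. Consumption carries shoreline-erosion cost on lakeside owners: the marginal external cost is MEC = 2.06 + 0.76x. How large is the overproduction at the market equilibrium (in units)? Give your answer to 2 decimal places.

5.59 units

Market equilibrium (private): 25.21 + 3.30x = 238.24 - 1.89x → x_m = 41.0462.
Social marginal benefit = demand − MEC = 236.18 - 2.65x.
Set SMB = MC: 236.18 - 2.65x = 25.21 + 3.30x → x* = 35.4571.
Gap = |41.0462 − 35.4571| = 5.5891.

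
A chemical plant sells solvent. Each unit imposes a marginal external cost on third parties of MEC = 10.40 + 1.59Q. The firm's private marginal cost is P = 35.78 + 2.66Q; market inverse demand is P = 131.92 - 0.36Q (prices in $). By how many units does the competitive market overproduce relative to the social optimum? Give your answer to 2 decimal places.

13.24 units

Market equilibrium (private): 35.78 + 2.66Q = 131.92 - 0.36Q → Q_m = 31.8344.
Social marginal cost = private MC + MEC = 46.18 + 4.25Q.
Set SMC = demand: 46.18 + 4.25Q = 131.92 - 0.36Q → Q* = 18.5987.
Gap = |31.8344 − 18.5987| = 13.2357.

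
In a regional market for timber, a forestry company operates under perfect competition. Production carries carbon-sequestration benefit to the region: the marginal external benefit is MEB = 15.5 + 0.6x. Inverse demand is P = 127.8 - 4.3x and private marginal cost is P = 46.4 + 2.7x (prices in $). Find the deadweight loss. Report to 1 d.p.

Market equilibrium (private): 46.4 + 2.7x = 127.8 - 4.3x → x_m = 11.6286.
Social marginal cost = private MC − MEB = 30.9 + 2.1x.
Set SMC = demand: 30.9 + 2.1x = 127.8 - 4.3x → x* = 15.1406.
The loss is the area between SMC and demand from x* to x_m; with linear curves that's a triangle of height MEB(x_m).
DWL = ½ × 3.5120 × 22.4771 = 39.4698.

DWL = $39.5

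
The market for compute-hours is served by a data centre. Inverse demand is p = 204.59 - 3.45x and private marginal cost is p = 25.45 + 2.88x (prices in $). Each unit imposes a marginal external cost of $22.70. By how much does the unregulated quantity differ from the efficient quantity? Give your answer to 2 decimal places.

Market equilibrium (private): 25.45 + 2.88x = 204.59 - 3.45x → x_m = 28.3002.
Social marginal cost = private MC + MEC = 48.15 + 2.88x.
Set SMC = demand: 48.15 + 2.88x = 204.59 - 3.45x → x* = 24.7141.
Gap = |28.3002 − 24.7141| = 3.5861.

3.59 units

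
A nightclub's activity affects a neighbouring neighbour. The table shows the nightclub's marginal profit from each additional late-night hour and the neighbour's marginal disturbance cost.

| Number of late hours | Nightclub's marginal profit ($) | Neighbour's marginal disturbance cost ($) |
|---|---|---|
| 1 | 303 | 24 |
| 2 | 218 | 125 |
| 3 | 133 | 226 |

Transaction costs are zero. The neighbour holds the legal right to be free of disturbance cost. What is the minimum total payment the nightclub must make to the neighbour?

Efficient level: marginal profit ≥ marginal disturbance cost through level 2, so k* = 2.
With the neighbour holding the right, the nightclub must at least compensate total damage at k*: 24 + 125 = 149.

$149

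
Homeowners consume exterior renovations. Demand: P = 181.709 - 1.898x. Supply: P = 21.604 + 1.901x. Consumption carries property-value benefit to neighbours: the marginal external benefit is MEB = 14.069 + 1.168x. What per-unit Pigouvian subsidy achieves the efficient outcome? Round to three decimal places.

subsidy = 91.391 per unit

Social marginal benefit = demand + MEB = 195.778 - 0.730x.
Set SMB = MC: 195.778 - 0.730x = 21.604 + 1.901x → x* = 66.2007.
The Pigouvian subsidy equals MEB at x*: 14.069 + 1.168×66.2007 = 91.3914.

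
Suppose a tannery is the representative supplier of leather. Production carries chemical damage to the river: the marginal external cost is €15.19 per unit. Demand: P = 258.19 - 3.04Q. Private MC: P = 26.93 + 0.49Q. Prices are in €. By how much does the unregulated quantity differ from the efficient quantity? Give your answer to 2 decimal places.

Market equilibrium (private): 26.93 + 0.49Q = 258.19 - 3.04Q → Q_m = 65.5127.
Social marginal cost = private MC + MEC = 42.12 + 0.49Q.
Set SMC = demand: 42.12 + 0.49Q = 258.19 - 3.04Q → Q* = 61.2096.
Gap = |65.5127 − 61.2096| = 4.3031.

4.30 units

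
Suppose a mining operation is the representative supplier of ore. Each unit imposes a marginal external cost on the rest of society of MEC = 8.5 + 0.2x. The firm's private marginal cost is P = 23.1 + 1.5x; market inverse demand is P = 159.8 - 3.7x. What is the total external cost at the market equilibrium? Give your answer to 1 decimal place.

292.6

Market equilibrium (private): 23.1 + 1.5x = 159.8 - 3.7x → x_m = 26.2885.
Total external cost = ∫₀^{x_m} (8.5 + 0.2x) dx = 8.5×26.2885 + ½×0.2×26.2885² = 292.5608.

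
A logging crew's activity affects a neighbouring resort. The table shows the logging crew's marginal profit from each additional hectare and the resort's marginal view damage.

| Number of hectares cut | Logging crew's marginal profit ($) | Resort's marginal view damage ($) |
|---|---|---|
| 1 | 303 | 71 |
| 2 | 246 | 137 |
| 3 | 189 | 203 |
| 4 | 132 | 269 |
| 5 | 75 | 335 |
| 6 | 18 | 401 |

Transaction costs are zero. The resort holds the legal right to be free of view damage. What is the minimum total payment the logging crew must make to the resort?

Efficient level: marginal profit ≥ marginal view damage through level 2, so k* = 2.
With the resort holding the right, the logging crew must at least compensate total damage at k*: 71 + 137 = 208.

$208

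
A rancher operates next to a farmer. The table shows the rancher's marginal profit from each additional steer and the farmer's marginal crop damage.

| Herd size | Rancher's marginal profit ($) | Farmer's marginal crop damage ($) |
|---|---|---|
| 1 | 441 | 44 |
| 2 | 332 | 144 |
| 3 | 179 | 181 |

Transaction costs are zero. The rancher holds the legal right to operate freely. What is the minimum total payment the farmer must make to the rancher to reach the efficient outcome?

Left alone the rancher would choose level 3 (marginal profit stays positive).
Efficient level: k* = 2 (marginal profit ≥ marginal crop damage through 2).
The farmer must at least cover the rancher's forgone profit from cutting 3→2: 179 = 179.

$179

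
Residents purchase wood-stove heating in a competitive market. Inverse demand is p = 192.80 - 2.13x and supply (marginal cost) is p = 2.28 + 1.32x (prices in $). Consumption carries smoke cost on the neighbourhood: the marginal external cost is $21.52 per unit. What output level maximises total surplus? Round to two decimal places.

x* = 48.99

Social marginal benefit = demand − MEC = 171.28 - 2.13x.
Set SMB = MC: 171.28 - 2.13x = 2.28 + 1.32x → x* = 48.9855.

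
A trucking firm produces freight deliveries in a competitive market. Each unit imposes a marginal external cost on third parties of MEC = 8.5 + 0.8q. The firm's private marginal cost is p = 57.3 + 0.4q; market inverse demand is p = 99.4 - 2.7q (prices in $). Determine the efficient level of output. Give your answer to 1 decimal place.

Social marginal cost = private MC + MEC = 65.8 + 1.2q.
Set SMC = demand: 65.8 + 1.2q = 99.4 - 2.7q → q* = 8.6154.

q* = 8.6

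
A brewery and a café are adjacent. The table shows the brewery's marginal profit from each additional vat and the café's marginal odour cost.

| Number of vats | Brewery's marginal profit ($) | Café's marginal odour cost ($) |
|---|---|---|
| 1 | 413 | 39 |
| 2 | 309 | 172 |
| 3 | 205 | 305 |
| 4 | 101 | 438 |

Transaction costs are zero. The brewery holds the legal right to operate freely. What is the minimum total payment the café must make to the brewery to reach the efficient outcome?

Left alone the brewery would choose level 4 (marginal profit stays positive).
Efficient level: k* = 2 (marginal profit ≥ marginal odour cost through 2).
The café must at least cover the brewery's forgone profit from cutting 4→2: 205 + 101 = 306.

$306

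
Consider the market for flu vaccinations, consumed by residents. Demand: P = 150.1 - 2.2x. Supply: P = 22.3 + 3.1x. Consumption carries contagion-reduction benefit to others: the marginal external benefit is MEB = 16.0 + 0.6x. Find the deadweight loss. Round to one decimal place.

DWL = 98.8

Market equilibrium (private): 22.3 + 3.1x = 150.1 - 2.2x → x_m = 24.1132.
Social marginal benefit = demand + MEB = 166.1 - 1.6x.
Set SMB = MC: 166.1 - 1.6x = 22.3 + 3.1x → x* = 30.5957.
The loss is the area between SMB and MC from x* to x_m; with linear curves that's a triangle of height MEB(x_m).
DWL = ½ × 6.4825 × 30.4679 = 98.7541.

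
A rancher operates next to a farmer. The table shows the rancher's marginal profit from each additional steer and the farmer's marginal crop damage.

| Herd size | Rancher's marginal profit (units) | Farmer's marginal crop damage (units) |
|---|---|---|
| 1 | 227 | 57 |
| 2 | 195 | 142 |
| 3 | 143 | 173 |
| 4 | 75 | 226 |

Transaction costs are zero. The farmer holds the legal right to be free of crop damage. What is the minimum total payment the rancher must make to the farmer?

199

Efficient level: marginal profit ≥ marginal crop damage through level 2, so k* = 2.
With the farmer holding the right, the rancher must at least compensate total damage at k*: 57 + 142 = 199.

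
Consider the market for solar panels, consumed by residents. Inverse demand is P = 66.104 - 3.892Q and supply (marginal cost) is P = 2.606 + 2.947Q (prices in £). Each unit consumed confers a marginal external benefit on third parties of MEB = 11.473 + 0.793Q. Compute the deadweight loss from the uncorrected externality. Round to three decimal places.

DWL = £29.341

Market equilibrium (private): 2.606 + 2.947Q = 66.104 - 3.892Q → Q_m = 9.2847.
Social marginal benefit = demand + MEB = 77.577 - 3.099Q.
Set SMB = MC: 77.577 - 3.099Q = 2.606 + 2.947Q → Q* = 12.4001.
The loss is the area between SMB and MC from Q* to Q_m; with linear curves that's a triangle of height MEB(Q_m).
DWL = ½ × 3.1154 × 18.8358 = 29.3405.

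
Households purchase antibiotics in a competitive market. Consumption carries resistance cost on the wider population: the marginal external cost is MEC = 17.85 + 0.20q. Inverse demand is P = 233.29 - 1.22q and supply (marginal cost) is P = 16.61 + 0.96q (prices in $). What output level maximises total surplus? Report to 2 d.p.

Social marginal benefit = demand − MEC = 215.44 - 1.42q.
Set SMB = MC: 215.44 - 1.42q = 16.61 + 0.96q → q* = 83.5420.

q* = 83.54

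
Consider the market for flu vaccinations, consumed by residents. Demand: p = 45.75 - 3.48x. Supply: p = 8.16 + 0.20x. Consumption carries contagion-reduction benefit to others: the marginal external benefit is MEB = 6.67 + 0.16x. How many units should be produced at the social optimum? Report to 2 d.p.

x* = 12.57

Social marginal benefit = demand + MEB = 52.42 - 3.32x.
Set SMB = MC: 52.42 - 3.32x = 8.16 + 0.20x → x* = 12.5739.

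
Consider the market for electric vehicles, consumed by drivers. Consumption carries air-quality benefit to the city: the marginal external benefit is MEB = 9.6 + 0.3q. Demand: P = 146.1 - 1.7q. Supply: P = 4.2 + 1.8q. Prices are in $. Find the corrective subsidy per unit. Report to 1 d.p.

subsidy = $23.8 per unit

Social marginal benefit = demand + MEB = 155.7 - 1.4q.
Set SMB = MC: 155.7 - 1.4q = 4.2 + 1.8q → q* = 47.3438.
The Pigouvian subsidy equals MEB at q*: 9.6 + 0.3×47.3438 = 23.8031.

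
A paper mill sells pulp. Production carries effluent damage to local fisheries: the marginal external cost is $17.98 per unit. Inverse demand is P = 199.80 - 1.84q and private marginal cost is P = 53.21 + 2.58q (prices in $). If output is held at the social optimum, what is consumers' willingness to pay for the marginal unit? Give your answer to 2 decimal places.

Social marginal cost = private MC + MEC = 71.19 + 2.58q.
Set SMC = demand: 71.19 + 2.58q = 199.80 - 1.84q → q* = 29.0973.
Consumer price on the demand curve at q*: 199.80 − 1.84×29.0973 = 146.2610.

P = $146.26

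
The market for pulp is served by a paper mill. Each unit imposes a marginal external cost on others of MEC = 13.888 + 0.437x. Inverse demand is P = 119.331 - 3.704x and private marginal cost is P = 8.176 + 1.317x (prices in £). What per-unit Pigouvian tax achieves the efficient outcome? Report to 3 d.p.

Social marginal cost = private MC + MEC = 22.064 + 1.754x.
Set SMC = demand: 22.064 + 1.754x = 119.331 - 3.704x → x* = 17.8210.
The Pigouvian tax equals MEC at x*: 13.888 + 0.437×17.8210 = 21.6758.

tax = £21.676 per unit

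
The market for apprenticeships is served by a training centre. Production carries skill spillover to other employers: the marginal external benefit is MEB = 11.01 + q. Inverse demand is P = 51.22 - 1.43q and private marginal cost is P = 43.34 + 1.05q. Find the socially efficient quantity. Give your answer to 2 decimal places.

Social marginal cost = private MC − MEB = 32.33 + 0.05q.
Set SMC = demand: 32.33 + 0.05q = 51.22 - 1.43q → q* = 12.7635.

q* = 12.76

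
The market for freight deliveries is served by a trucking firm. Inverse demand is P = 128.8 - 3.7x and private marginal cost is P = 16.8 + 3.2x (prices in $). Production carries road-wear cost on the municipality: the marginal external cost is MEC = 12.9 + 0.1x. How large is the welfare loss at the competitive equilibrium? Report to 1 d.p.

Market equilibrium (private): 16.8 + 3.2x = 128.8 - 3.7x → x_m = 16.2319.
Social marginal cost = private MC + MEC = 29.7 + 3.3x.
Set SMC = demand: 29.7 + 3.3x = 128.8 - 3.7x → x* = 14.1571.
Between x* and x_m the wedge SMC − demand runs linearly from 0 to MEC(x_m), so the loss is a triangle.
DWL = ½ × 2.0748 × 14.5232 = 15.0664.

DWL = $15.1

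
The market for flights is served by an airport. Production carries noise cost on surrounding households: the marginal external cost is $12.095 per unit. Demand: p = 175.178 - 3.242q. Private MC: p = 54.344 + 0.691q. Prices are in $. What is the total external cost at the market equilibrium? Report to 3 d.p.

$371.596

Market equilibrium (private): 54.344 + 0.691q = 175.178 - 3.242q → q_m = 30.7231.
Total external cost = MEC × q_m = 12.095 × 30.7231 = 371.5959.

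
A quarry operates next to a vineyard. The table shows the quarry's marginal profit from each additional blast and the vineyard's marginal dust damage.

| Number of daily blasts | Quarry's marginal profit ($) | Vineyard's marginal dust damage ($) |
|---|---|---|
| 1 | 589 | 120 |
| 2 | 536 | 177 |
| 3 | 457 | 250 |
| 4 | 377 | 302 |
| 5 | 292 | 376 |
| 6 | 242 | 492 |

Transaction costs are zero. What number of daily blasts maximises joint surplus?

Bargaining reaches the level where marginal profit last exceeds marginal dust damage.
That holds through level 4 (377 ≥ 302) but not at 5 (292 < 376).

4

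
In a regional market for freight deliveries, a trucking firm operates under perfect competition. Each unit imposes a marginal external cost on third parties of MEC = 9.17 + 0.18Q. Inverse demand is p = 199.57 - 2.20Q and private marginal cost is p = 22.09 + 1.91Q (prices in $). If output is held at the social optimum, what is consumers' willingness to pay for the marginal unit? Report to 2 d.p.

P = $113.26

Social marginal cost = private MC + MEC = 31.26 + 2.09Q.
Set SMC = demand: 31.26 + 2.09Q = 199.57 - 2.20Q → Q* = 39.2331.
Consumer price on the demand curve at Q*: 199.57 − 2.20×39.2331 = 113.2572.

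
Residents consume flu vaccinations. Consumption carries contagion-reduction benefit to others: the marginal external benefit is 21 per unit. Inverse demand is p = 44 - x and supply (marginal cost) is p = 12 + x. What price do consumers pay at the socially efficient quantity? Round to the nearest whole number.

P = 18

Social marginal benefit = demand + MEB = 65 - x.
Set SMB = MC: 65 - x = 12 + x → x* = 26.5000.
Consumer price on the demand curve at x*: 44 − 1×26.5000 = 17.5000.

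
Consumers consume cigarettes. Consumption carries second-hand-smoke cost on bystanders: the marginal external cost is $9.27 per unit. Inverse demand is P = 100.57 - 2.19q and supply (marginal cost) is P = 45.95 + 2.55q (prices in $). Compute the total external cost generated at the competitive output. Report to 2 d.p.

$106.82

Market equilibrium (private): 45.95 + 2.55q = 100.57 - 2.19q → q_m = 11.5232.
Total external cost = MEC × q_m = 9.27 × 11.5232 = 106.8201.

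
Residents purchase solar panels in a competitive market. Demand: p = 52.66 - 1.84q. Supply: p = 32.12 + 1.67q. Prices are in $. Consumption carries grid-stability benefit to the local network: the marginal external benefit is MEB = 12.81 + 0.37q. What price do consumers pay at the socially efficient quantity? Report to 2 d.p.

Social marginal benefit = demand + MEB = 65.47 - 1.47q.
Set SMB = MC: 65.47 - 1.47q = 32.12 + 1.67q → q* = 10.6210.
Consumer price on the demand curve at q*: 52.66 − 1.84×10.6210 = 33.1174.

P = $33.12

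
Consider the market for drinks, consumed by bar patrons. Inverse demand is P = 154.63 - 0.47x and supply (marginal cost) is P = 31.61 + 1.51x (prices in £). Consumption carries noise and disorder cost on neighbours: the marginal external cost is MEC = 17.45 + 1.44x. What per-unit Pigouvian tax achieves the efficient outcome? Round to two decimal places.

Social marginal benefit = demand − MEC = 137.18 - 1.91x.
Set SMB = MC: 137.18 - 1.91x = 31.61 + 1.51x → x* = 30.8684.
The Pigouvian tax equals MEC at x*: 17.45 + 1.44×30.8684 = 61.9005.

tax = £61.90 per unit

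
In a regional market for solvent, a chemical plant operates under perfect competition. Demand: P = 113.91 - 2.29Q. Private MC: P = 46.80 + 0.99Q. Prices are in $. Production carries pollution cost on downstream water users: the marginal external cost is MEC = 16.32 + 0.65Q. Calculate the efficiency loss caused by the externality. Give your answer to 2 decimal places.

Market equilibrium (private): 46.80 + 0.99Q = 113.91 - 2.29Q → Q_m = 20.4604.
Social marginal cost = private MC + MEC = 63.12 + 1.64Q.
Set SMC = demand: 63.12 + 1.64Q = 113.91 - 2.29Q → Q* = 12.9237.
The welfare-loss triangle has base |Q_m − Q*| and height MEC(Q_m) (the vertical gap between SMC and demand is zero at Q* and MEC at Q_m).
DWL = ½ × 7.5367 × 29.6192 = 111.6155.

DWL = $111.62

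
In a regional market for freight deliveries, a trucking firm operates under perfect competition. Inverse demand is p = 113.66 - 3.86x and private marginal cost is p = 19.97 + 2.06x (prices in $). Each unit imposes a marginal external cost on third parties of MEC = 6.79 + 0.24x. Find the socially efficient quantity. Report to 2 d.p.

Social marginal cost = private MC + MEC = 26.76 + 2.30x.
Set SMC = demand: 26.76 + 2.30x = 113.66 - 3.86x → x* = 14.1071.

x* = 14.11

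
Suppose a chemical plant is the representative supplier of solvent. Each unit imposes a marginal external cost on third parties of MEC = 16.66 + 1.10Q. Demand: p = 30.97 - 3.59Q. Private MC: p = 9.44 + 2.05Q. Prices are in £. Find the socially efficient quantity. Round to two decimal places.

Q* = 0.72

Social marginal cost = private MC + MEC = 26.10 + 3.15Q.
Set SMC = demand: 26.10 + 3.15Q = 30.97 - 3.59Q → Q* = 0.7226.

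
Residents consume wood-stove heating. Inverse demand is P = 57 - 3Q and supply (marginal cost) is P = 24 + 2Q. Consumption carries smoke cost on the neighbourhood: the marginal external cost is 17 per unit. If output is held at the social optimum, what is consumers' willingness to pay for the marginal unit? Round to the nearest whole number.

Social marginal benefit = demand − MEC = 40 - 3Q.
Set SMB = MC: 40 - 3Q = 24 + 2Q → Q* = 3.2000.
Consumer price on the demand curve at Q*: 57 − 3×3.2000 = 47.4000.

P = 47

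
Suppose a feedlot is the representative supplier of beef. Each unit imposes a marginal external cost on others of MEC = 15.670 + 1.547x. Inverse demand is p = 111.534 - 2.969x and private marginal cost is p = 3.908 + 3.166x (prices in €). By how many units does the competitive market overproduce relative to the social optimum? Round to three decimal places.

5.573 units

Market equilibrium (private): 3.908 + 3.166x = 111.534 - 2.969x → x_m = 17.5430.
Social marginal cost = private MC + MEC = 19.578 + 4.713x.
Set SMC = demand: 19.578 + 4.713x = 111.534 - 2.969x → x* = 11.9703.
Gap = |17.5430 − 11.9703| = 5.5727.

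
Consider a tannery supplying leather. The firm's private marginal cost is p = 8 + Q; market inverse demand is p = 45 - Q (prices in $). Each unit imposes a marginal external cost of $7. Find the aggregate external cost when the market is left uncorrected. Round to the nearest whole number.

$130

Market equilibrium (private): 8 + Q = 45 - Q → Q_m = 18.5000.
Total external cost = MEC × Q_m = 7 × 18.5000 = 129.5000.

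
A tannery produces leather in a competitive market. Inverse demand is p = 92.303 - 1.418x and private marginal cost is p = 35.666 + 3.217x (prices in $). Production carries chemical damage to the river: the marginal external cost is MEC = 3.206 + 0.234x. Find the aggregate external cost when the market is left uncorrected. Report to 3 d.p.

Market equilibrium (private): 35.666 + 3.217x = 92.303 - 1.418x → x_m = 12.2194.
Total external cost = ∫₀^{x_m} (3.206 + 0.234x) dx = 3.206×12.2194 + ½×0.234×12.2194² = 56.6451.

$56.645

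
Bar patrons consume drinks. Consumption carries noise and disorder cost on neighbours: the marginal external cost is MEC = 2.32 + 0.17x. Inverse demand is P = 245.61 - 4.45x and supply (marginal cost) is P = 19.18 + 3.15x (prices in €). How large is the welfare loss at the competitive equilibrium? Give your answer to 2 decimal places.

DWL = €3.51

Market equilibrium (private): 19.18 + 3.15x = 245.61 - 4.45x → x_m = 29.7934.
Social marginal benefit = demand − MEC = 243.29 - 4.62x.
Set SMB = MC: 243.29 - 4.62x = 19.18 + 3.15x → x* = 28.8430.
The welfare-loss triangle has base |x_m − x*| and height MEC(x_m) (the vertical gap between SMB and MC is zero at x* and MEC at x_m).
DWL = ½ × 0.9504 × 7.3849 = 3.5093.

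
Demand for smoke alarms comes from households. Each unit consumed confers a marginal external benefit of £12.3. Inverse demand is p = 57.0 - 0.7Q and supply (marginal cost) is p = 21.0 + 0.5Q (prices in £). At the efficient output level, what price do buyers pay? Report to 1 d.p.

Social marginal benefit = demand + MEB = 69.3 - 0.7Q.
Set SMB = MC: 69.3 - 0.7Q = 21.0 + 0.5Q → Q* = 40.2500.
Consumer price on the demand curve at Q*: 57.0 − 0.7×40.2500 = 28.8250.

P = £28.8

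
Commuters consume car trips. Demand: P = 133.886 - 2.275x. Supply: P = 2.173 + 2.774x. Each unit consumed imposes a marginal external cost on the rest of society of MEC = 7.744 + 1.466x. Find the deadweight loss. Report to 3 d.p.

DWL = 162.306

Market equilibrium (private): 2.173 + 2.774x = 133.886 - 2.275x → x_m = 26.0869.
Social marginal benefit = demand − MEC = 126.142 - 3.741x.
Set SMB = MC: 126.142 - 3.741x = 2.173 + 2.774x → x* = 19.0282.
Height of the DWL triangle at x_m is MC(x_m) − SMB(x_m) = MEC(x_m) = 45.9875.
DWL = ½ × 7.0587 × 45.9875 = 162.3060.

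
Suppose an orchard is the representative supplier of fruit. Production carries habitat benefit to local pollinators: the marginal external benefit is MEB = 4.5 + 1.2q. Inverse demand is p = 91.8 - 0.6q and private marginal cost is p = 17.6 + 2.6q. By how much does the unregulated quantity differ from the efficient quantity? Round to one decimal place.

16.2 units

Market equilibrium (private): 17.6 + 2.6q = 91.8 - 0.6q → q_m = 23.1875.
Social marginal cost = private MC − MEB = 13.1 + 1.4q.
Set SMC = demand: 13.1 + 1.4q = 91.8 - 0.6q → q* = 39.3500.
Gap = |23.1875 − 39.3500| = 16.1625.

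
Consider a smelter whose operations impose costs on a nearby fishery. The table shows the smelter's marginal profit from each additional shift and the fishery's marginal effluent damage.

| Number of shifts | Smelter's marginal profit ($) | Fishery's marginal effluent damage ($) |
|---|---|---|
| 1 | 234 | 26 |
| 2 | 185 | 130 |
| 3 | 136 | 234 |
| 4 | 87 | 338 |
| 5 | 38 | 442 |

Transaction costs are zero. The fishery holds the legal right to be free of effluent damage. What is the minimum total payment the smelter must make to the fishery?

Efficient level: marginal profit ≥ marginal effluent damage through level 2, so k* = 2.
With the fishery holding the right, the smelter must at least compensate total damage at k*: 26 + 130 = 156.

$156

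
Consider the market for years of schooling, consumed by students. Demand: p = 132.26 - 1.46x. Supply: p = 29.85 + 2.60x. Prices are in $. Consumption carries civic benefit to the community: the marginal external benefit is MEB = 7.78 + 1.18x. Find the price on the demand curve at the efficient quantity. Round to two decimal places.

P = $76.40

Social marginal benefit = demand + MEB = 140.04 - 0.28x.
Set SMB = MC: 140.04 - 0.28x = 29.85 + 2.60x → x* = 38.2604.
Consumer price on the demand curve at x*: 132.26 − 1.46×38.2604 = 76.3998.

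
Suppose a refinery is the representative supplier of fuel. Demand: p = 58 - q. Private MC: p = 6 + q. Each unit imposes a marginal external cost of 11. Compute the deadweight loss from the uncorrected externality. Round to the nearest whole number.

Market equilibrium (private): 6 + q = 58 - q → q_m = 26.0000.
Social marginal cost = private MC + MEC = 17 + q.
Set SMC = demand: 17 + q = 58 - q → q* = 20.5000.
Height of the DWL triangle at q_m is SMC(q_m) − demand(q_m) = MEC(q_m) = 11.0000.
DWL = ½ × 5.5000 × 11.0000 = 30.2500.

DWL = 30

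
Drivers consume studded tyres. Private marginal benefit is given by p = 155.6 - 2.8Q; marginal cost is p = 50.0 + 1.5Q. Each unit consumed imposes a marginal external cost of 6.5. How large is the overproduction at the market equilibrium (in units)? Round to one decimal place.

Market equilibrium (private): 50.0 + 1.5Q = 155.6 - 2.8Q → Q_m = 24.5581.
Social marginal benefit = demand − MEC = 149.1 - 2.8Q.
Set SMB = MC: 149.1 - 2.8Q = 50.0 + 1.5Q → Q* = 23.0465.
Gap = |24.5581 − 23.0465| = 1.5116.

1.5 units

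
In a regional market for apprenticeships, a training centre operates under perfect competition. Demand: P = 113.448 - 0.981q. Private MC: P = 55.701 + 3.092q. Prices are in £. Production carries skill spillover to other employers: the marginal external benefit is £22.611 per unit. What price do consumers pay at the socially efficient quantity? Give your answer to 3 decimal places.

Social marginal cost = private MC − MEB = 33.090 + 3.092q.
Set SMC = demand: 33.090 + 3.092q = 113.448 - 0.981q → q* = 19.7294.
Consumer price on the demand curve at q*: 113.448 − 0.981×19.7294 = 94.0935.

P = £94.093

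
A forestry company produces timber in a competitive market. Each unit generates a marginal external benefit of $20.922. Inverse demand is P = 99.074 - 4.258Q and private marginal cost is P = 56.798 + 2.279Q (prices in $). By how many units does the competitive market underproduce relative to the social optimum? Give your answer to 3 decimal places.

3.201 units

Market equilibrium (private): 56.798 + 2.279Q = 99.074 - 4.258Q → Q_m = 6.4672.
Social marginal cost = private MC − MEB = 35.876 + 2.279Q.
Set SMC = demand: 35.876 + 2.279Q = 99.074 - 4.258Q → Q* = 9.6677.
Gap = |6.4672 − 9.6677| = 3.2005.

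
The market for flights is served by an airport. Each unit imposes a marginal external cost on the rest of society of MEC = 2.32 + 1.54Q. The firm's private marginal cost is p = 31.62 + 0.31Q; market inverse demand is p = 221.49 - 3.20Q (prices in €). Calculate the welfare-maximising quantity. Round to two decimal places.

Social marginal cost = private MC + MEC = 33.94 + 1.85Q.
Set SMC = demand: 33.94 + 1.85Q = 221.49 - 3.20Q → Q* = 37.1386.

Q* = 37.14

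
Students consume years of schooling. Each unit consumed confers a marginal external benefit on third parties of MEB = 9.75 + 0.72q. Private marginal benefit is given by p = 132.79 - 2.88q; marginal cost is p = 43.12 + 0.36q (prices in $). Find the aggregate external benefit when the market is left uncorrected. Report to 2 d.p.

Market equilibrium (private): 43.12 + 0.36q = 132.79 - 2.88q → q_m = 27.6759.
Total external benefit = ∫₀^{q_m} (9.75 + 0.72q) dq = 9.75×27.6759 + ½×0.72×27.6759² = 545.5840.

$545.58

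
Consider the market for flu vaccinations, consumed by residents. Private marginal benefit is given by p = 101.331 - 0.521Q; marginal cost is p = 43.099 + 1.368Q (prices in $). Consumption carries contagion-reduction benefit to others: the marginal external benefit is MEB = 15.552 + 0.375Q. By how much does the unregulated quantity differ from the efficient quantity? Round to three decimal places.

Market equilibrium (private): 43.099 + 1.368Q = 101.331 - 0.521Q → Q_m = 30.8269.
Social marginal benefit = demand + MEB = 116.883 - 0.146Q.
Set SMB = MC: 116.883 - 0.146Q = 43.099 + 1.368Q → Q* = 48.7345.
Gap = |30.8269 − 48.7345| = 17.9076.

17.908 units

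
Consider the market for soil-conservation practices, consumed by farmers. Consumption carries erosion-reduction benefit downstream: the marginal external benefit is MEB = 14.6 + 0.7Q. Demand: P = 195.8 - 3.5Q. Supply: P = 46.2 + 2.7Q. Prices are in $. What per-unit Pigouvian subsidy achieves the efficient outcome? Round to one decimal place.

Social marginal benefit = demand + MEB = 210.4 - 2.8Q.
Set SMB = MC: 210.4 - 2.8Q = 46.2 + 2.7Q → Q* = 29.8545.
The Pigouvian subsidy equals MEB at Q*: 14.6 + 0.7×29.8545 = 35.4982.

subsidy = $35.5 per unit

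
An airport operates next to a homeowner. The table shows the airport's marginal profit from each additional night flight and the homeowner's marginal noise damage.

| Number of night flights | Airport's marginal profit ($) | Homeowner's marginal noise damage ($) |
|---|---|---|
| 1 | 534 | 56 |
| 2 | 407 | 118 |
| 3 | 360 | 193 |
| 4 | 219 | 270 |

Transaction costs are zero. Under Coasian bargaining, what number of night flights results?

3

Bargaining reaches the level where marginal profit last exceeds marginal noise damage.
That holds through level 3 (360 ≥ 193) but not at 4 (219 < 270).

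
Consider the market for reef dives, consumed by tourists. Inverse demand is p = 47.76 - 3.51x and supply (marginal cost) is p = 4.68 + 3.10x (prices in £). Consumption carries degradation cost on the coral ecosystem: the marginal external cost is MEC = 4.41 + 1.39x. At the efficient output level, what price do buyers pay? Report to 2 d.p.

P = £30.79

Social marginal benefit = demand − MEC = 43.35 - 4.90x.
Set SMB = MC: 43.35 - 4.90x = 4.68 + 3.10x → x* = 4.8338.
Consumer price on the demand curve at x*: 47.76 − 3.51×4.8338 = 30.7934.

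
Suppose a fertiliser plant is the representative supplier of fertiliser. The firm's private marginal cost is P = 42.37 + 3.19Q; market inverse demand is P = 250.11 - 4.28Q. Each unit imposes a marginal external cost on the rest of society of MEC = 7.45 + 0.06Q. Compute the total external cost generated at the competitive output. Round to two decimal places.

Market equilibrium (private): 42.37 + 3.19Q = 250.11 - 4.28Q → Q_m = 27.8099.
Total external cost = ∫₀^{Q_m} (7.45 + 0.06Q) dQ = 7.45×27.8099 + ½×0.06×27.8099² = 230.3855.

230.39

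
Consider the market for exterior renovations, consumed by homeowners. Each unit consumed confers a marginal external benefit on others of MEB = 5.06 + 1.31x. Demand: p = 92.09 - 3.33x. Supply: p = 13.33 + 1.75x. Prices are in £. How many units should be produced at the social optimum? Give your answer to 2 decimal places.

x* = 22.23

Social marginal benefit = demand + MEB = 97.15 - 2.02x.
Set SMB = MC: 97.15 - 2.02x = 13.33 + 1.75x → x* = 22.2334.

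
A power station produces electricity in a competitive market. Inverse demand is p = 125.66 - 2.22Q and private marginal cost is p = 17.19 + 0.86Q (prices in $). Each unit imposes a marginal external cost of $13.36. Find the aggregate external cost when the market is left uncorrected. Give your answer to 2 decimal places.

Market equilibrium (private): 17.19 + 0.86Q = 125.66 - 2.22Q → Q_m = 35.2175.
Total external cost = MEC × Q_m = 13.36 × 35.2175 = 470.5058.

$470.51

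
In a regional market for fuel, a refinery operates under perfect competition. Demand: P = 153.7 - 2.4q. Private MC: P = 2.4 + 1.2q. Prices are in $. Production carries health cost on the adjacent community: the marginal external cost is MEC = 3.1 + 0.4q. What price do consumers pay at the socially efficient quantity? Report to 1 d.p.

P = $64.8

Social marginal cost = private MC + MEC = 5.5 + 1.6q.
Set SMC = demand: 5.5 + 1.6q = 153.7 - 2.4q → q* = 37.0500.
Consumer price on the demand curve at q*: 153.7 − 2.4×37.0500 = 64.7800.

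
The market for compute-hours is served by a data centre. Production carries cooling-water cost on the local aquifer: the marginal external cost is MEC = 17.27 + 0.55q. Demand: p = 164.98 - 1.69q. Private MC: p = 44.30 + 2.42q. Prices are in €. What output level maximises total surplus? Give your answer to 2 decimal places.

Social marginal cost = private MC + MEC = 61.57 + 2.97q.
Set SMC = demand: 61.57 + 2.97q = 164.98 - 1.69q → q* = 22.1910.

q* = 22.19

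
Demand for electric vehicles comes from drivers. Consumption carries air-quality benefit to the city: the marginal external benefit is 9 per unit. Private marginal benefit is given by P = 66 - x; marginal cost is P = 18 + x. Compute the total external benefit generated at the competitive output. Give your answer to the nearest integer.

Market equilibrium (private): 18 + x = 66 - x → x_m = 24.0000.
Total external benefit = MEB × x_m = 9 × 24.0000 = 216.0000.

216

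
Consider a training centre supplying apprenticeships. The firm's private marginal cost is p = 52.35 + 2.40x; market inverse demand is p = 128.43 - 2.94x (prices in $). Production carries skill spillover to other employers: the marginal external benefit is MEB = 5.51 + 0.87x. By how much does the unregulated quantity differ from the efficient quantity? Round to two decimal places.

Market equilibrium (private): 52.35 + 2.40x = 128.43 - 2.94x → x_m = 14.2472.
Social marginal cost = private MC − MEB = 46.84 + 1.53x.
Set SMC = demand: 46.84 + 1.53x = 128.43 - 2.94x → x* = 18.2528.
Gap = |14.2472 − 18.2528| = 4.0056.

4.01 units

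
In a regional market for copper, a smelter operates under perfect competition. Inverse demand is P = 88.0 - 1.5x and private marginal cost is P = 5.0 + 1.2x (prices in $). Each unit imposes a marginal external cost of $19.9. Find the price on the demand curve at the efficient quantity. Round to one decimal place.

P = $52.9

Social marginal cost = private MC + MEC = 24.9 + 1.2x.
Set SMC = demand: 24.9 + 1.2x = 88.0 - 1.5x → x* = 23.3704.
Consumer price on the demand curve at x*: 88.0 − 1.5×23.3704 = 52.9444.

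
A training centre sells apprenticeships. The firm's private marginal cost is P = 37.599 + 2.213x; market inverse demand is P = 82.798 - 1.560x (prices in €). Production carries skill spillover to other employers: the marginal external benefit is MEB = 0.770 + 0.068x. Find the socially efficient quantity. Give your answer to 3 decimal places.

Social marginal cost = private MC − MEB = 36.829 + 2.145x.
Set SMC = demand: 36.829 + 2.145x = 82.798 - 1.560x → x* = 12.4073.

x* = 12.407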